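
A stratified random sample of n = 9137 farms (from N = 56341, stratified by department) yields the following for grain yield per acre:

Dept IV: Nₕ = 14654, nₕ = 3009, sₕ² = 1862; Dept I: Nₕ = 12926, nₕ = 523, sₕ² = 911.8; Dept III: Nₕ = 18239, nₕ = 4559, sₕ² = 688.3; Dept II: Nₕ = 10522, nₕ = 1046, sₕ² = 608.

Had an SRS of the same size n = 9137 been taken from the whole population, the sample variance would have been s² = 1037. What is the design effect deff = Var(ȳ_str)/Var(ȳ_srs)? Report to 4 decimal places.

1.5927

Var(ȳ_str) = Σ Wₕ²(1−fₕ)sₕ²/nₕ with Wₕ = Nₕ/56341:
  Dept IV: (14654/56341)²·(1−3009/14654)·1862/3009 = 0.033266267
  Dept I: (12926/56341)²·(1−523/12926)·911.8/523 = 0.088052095
  Dept III: (18239/56341)²·(1−4559/18239)·688.3/4559 = 0.011867144
  Dept II: (10522/56341)²·(1−1046/10522)·608/1046 = 0.018257703
  → Var(ȳ_str) = 0.15144321.
Var(ȳ_srs) = (1 − 9137/56341)·1037/9137 = 0.095088803.
deff = 0.15144321 / 0.095088803 = 1.5927.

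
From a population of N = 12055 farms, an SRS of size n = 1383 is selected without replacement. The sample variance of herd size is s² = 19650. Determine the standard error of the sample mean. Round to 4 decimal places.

Under SRS without replacement, Var(ȳ) = (1 − f)·s²/n with f = n/N = 1383/12055 = 0.11472418.
Var(ȳ) = (1 − 0.11472418)·19650/1383 = 0.88527582·14.208243 = 12.578214.
SE(ȳ) = √(12.578214) = 3.5466.

3.5466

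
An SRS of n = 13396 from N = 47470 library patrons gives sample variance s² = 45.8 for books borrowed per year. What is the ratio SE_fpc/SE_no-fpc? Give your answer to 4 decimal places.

f = n/N = 13396/47470 = 0.28219928.
SE_no-fpc = √(s²/n) = 0.058471626; SE_fpc = √((1−f)s²/n) = 0.049538986.
Ratio = √(1−f) = 0.84723121.

0.8472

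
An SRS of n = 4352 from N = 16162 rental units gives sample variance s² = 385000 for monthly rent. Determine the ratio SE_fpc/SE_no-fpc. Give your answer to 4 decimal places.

0.8548

f = n/N = 4352/16162 = 0.26927360.
SE_no-fpc = √(s²/n) = 9.4055874; SE_fpc = √((1−f)s²/n) = 8.0401346.
Ratio = √(1−f) = 0.85482536.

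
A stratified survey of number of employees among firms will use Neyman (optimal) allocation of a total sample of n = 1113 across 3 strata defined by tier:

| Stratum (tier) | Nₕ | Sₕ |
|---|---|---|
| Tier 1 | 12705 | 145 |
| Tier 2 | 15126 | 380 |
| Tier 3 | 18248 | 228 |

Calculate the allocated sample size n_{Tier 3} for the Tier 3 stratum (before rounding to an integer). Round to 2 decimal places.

394.08

Neyman allocation: nₕ = n·NₕSₕ / Σⱼ NⱼSⱼ.
Σ NⱼSⱼ = 12705·145 + 15126·380 + 18248·228 = 1.1750649 × 10^7.
n_{Tier 3} = 1113·18248·228 / (1.1750649 × 10^7) = 394.08.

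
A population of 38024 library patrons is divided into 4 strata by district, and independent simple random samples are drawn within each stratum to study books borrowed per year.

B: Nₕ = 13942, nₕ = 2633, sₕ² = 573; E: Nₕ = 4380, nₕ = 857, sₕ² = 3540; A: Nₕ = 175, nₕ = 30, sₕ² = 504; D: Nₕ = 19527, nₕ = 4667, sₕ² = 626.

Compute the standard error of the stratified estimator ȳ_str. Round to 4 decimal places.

Var(ȳ_str) = Σₕ Wₕ²(1 − fₕ)sₕ²/nₕ with Wₕ = Nₕ/N, N = 38024.
B: Wₕ = 0.36666316; term = 0.36666316²·(1 − 0.18885382)·573/2633 = 0.02373217.
E: Wₕ = 0.11519041; term = 0.11519041²·(1 − 0.19566210)·3540/857 = 0.044085279.
A: Wₕ = 0.00460236; term = 0.00460236²·(1 − 0.17142857)·504/30 = 2.9484905 × 10^-4.
D: Wₕ = 0.51354408; term = 0.51354408²·(1 − 0.23900241)·626/4667 = 0.026920013.
Sum = 0.095032311.
SE = √(0.095032311) = 0.3083.

0.3083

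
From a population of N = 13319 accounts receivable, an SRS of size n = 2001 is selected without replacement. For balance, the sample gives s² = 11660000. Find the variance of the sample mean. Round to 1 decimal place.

Under SRS without replacement, Var(ȳ) = (1 − f)·s²/n with f = n/N = 2001/13319 = 0.15023650.
Var(ȳ) = (1 − 0.15023650)·11660000/2001 = 0.84976350·5827.0865 = 4951.6454.

4951.6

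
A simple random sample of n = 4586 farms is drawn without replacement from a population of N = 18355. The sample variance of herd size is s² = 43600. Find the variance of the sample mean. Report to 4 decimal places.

Under SRS without replacement, Var(ȳ) = (1 − f)·s²/n with f = n/N = 4586/18355 = 0.24985018.
Var(ȳ) = (1 − 0.24985018)·43600/4586 = 0.75014982·9.5071958 = 7.1318213.

7.1318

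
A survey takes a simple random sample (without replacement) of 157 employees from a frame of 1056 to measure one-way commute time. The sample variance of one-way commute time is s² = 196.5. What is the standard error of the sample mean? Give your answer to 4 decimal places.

Under SRS without replacement, Var(ȳ) = (1 − f)·s²/n with f = n/N = 157/1056 = 0.14867424.
Var(ȳ) = (1 − 0.14867424)·196.5/157 = 0.85132576·1.2515924 = 1.0655128.
SE(ȳ) = √(1.0655128) = 1.0322.

1.0322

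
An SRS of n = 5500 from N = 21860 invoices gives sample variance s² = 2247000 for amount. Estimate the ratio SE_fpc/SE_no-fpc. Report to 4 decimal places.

f = n/N = 5500/21860 = 0.25160110.
SE_no-fpc = √(s²/n) = 20.212507; SE_fpc = √((1−f)s²/n) = 17.485851.
Ratio = √(1−f) = 0.86510052.

0.8651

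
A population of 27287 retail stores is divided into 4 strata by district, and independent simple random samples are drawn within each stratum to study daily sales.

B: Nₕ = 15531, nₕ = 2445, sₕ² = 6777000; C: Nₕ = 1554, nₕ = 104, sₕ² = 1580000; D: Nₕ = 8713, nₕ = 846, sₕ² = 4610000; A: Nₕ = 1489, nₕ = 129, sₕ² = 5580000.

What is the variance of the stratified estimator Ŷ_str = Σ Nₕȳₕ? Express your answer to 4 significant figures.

Var(Ŷ_str) = Σₕ Nₕ²(1 − fₕ)sₕ²/nₕ.
B: 15531²·(1 − 2445/15531)·6777000/2445 = 5.633327 × 10^11.
C: 1554²·(1 − 104/1554)·1580000/104 = 3.4232827 × 10^10.
D: 8713²·(1 − 846/8713)·4610000/846 = 3.7351447 × 10^11.
A: 1489²·(1 − 129/1489)·5580000/129 = 8.7594753 × 10^10.
Sum = 1.0586748 × 10^12.

1.059 × 10^12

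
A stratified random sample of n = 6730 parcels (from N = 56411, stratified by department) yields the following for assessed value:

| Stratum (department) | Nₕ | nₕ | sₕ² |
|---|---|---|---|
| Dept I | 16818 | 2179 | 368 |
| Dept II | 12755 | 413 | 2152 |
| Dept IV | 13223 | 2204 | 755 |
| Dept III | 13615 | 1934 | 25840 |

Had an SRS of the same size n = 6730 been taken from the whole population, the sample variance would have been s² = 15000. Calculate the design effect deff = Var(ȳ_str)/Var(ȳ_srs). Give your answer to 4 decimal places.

Var(ȳ_str) = Σ Wₕ²(1−fₕ)sₕ²/nₕ with Wₕ = Nₕ/56411:
  Dept I: (16818/56411)²·(1−2179/16818)·368/2179 = 0.013066183
  Dept II: (12755/56411)²·(1−413/12755)·2152/413 = 0.25776896
  Dept IV: (13223/56411)²·(1−2204/13223)·755/2204 = 0.015684835
  Dept III: (13615/56411)²·(1−1934/13615)·25840/1934 = 0.66773803
  → Var(ȳ_str) = 0.95425801.
Var(ȳ_srs) = (1 − 6730/56411)·15000/6730 = 1.9629206.
deff = 0.95425801 / 1.9629206 = 0.4861.

0.4861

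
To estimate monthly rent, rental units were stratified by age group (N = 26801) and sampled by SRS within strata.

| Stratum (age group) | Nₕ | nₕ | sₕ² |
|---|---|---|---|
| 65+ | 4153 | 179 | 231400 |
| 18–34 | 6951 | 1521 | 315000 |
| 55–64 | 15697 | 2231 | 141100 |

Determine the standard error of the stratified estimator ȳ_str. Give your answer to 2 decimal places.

Var(ȳ_str) = Σₕ Wₕ²(1 − fₕ)sₕ²/nₕ with Wₕ = Nₕ/N, N = 26801.
65+: Wₕ = 0.15495690; term = 0.15495690²·(1 − 0.04310137)·231400/179 = 29.70285.
18–34: Wₕ = 0.25935599; term = 0.25935599²·(1 − 0.21881744)·315000/1521 = 10.882444.
55–64: Wₕ = 0.58568710; term = 0.58568710²·(1 − 0.14212907)·141100/2231 = 18.611472.
Sum = 59.196766.
SE = √(59.196766) = 7.69.

7.69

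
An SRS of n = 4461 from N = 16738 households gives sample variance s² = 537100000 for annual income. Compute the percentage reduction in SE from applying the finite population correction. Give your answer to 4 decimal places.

f = n/N = 4461/16738 = 0.26651930.
SE_no-fpc = √(s²/n) = 346.98561; SE_fpc = √((1−f)s²/n) = 297.17058.
Ratio = √(1−f) = 0.85643488. Reduction = 100·(1 − 0.85643488) = 14.3565%.

14.3565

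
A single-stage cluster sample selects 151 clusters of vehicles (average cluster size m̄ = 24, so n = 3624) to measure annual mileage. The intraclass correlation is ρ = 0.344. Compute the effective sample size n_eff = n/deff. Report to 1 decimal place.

406.6

deff = 1 + (24 − 1)·0.344 = 1 + 7.912 = 8.912.
n_eff = 3624 / 8.912 = 406.6.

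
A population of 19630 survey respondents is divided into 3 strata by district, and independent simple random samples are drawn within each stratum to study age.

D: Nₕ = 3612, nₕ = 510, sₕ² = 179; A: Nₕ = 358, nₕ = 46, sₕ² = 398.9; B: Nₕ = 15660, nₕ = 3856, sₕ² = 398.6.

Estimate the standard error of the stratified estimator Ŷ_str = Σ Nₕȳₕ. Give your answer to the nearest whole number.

Var(Ŷ_str) = Σₕ Nₕ²(1 − fₕ)sₕ²/nₕ.
D: 3612²·(1 − 510/3612)·179/510 = 3.9325331 × 10^6.
A: 358²·(1 − 46/358)·398.9/46 = 968598.57.
B: 15660²·(1 − 3856/15660)·398.6/3856 = 1.9108264 × 10^7.
Sum = 2.4009396 × 10^7.
SE = √(2.4009396 × 10^7) = 4900.

4900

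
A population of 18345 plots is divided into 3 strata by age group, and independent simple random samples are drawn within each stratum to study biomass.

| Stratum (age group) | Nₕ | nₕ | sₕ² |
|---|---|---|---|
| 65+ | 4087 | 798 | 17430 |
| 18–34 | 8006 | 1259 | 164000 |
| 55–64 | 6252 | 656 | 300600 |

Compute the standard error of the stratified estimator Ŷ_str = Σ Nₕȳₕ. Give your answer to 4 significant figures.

152800

Var(Ŷ_str) = Σₕ Nₕ²(1 − fₕ)sₕ²/nₕ.
65+: 4087²·(1 − 798/4087)·17430/798 = 2.936047 × 10^8.
18–34: 8006²·(1 − 1259/8006)·164000/1259 = 7.0363011 × 10^9.
55–64: 6252²·(1 − 656/6252)·300600/656 = 1.6031782 × 10^10.
Sum = 2.3361688 × 10^10.
SE = √(2.3361688 × 10^10) = 152800.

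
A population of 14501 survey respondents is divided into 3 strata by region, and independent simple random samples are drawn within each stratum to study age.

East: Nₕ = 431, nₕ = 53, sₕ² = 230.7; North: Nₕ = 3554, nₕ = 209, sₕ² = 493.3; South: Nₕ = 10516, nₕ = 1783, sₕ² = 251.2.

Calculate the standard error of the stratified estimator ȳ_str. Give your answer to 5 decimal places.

0.44536

Var(ȳ_str) = Σₕ Wₕ²(1 − fₕ)sₕ²/nₕ with Wₕ = Nₕ/N, N = 14501.
East: Wₕ = 0.02972209; term = 0.02972209²·(1 − 0.12296984)·230.7/53 = 0.0033724451.
North: Wₕ = 0.24508655; term = 0.24508655²·(1 − 0.05880698)·493.3/209 = 0.13343891.
South: Wₕ = 0.72519137; term = 0.72519137²·(1 − 0.16955116)·251.2/1783 = 0.06152993.
Sum = 0.19834129.
SE = √(0.19834129) = 0.44536.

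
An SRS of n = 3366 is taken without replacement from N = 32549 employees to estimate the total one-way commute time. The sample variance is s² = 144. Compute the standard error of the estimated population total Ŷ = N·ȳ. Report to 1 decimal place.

Var(Ŷ) = N²·Var(ȳ) = N²·(1 − n/N)·s²/n.
f = 3366/32549 = 0.10341332; Var(ȳ) = 0.89658668·144/3366 = 0.03835665.
Var(Ŷ) = 32549² · 0.03835665 = 4.063647 × 10^7.
SE(Ŷ) = √(4.063647 × 10^7) = 6374.7.

6374.7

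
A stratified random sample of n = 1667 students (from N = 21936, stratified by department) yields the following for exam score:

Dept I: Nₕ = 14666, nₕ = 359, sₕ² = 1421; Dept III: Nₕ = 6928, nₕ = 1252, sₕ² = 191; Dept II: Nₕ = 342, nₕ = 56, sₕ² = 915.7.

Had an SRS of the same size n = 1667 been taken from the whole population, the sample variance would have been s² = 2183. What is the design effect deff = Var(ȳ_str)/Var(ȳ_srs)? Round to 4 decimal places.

Var(ȳ_str) = Σ Wₕ²(1−fₕ)sₕ²/nₕ with Wₕ = Nₕ/21936:
  Dept I: (14666/21936)²·(1−359/14666)·1421/359 = 1.7260168
  Dept III: (6928/21936)²·(1−1252/6928)·191/1252 = 0.012467071
  Dept II: (342/21936)²·(1−56/342)·915.7/56 = 0.0033238579
  → Var(ȳ_str) = 1.7418077.
Var(ȳ_srs) = (1 − 1667/21936)·2183/1667 = 1.2100213.
deff = 1.7418077 / 1.2100213 = 1.4395.

1.4395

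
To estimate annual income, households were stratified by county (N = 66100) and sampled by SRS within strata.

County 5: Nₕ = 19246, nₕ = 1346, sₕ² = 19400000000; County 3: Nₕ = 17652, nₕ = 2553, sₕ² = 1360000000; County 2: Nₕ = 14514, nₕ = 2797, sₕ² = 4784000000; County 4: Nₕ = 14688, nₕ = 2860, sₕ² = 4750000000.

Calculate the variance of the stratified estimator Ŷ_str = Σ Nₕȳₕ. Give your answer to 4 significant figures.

Var(Ŷ_str) = Σₕ Nₕ²(1 − fₕ)sₕ²/nₕ.
County 5: 19246²·(1 − 1346/19246)·19400000000/1346 = 4.9653536 × 10^15.
County 3: 17652²·(1 − 2553/17652)·1360000000/2553 = 1.4198099 × 10^14.
County 2: 14514²·(1 − 2797/14514)·4784000000/2797 = 2.9087223 × 10^14.
County 4: 14688²·(1 − 2860/14688)·4750000000/2860 = 2.8853703 × 10^14.
Sum = 5.6867439 × 10^15.

5.687 × 10^15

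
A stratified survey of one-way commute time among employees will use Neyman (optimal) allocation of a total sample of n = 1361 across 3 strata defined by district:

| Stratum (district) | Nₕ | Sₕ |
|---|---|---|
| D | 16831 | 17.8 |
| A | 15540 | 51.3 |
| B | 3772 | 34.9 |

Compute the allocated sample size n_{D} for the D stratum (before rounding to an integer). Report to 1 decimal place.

331.9

Neyman allocation: nₕ = n·NₕSₕ / Σⱼ NⱼSⱼ.
Σ NⱼSⱼ = 16831·17.8 + 15540·51.3 + 3772·34.9 = 1.2284366 × 10^6.
n_{D} = 1361·16831·17.8 / (1.2284366 × 10^6) = 331.9.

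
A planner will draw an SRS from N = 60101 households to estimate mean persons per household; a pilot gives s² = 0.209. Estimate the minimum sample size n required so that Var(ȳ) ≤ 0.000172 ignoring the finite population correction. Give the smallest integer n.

1216

Without fpc, n₀ = s²/D = 0.209/0.000172 = 1215.1163.
Rounding up, n = 1216.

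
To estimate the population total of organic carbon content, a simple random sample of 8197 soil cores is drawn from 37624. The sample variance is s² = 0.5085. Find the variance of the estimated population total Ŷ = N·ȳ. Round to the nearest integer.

68683

Var(Ŷ) = N²·Var(ȳ) = N²·(1 − n/N)·s²/n.
f = 8197/37624 = 0.21786626; Var(ȳ) = 0.78213374·0.5085/8197 = 4.8519581 × 10^-5.
Var(Ŷ) = 37624² · (4.8519581 × 10^-5) = 68682.639.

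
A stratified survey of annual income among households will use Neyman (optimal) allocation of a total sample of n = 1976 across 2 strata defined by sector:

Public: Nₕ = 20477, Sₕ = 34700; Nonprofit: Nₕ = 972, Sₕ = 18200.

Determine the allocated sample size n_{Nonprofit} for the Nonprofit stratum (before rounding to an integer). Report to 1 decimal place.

48.0

Neyman allocation: nₕ = n·NₕSₕ / Σⱼ NⱼSⱼ.
Σ NⱼSⱼ = 20477·34700 + 972·18200 = 7.282423 × 10^8.
n_{Nonprofit} = 1976·972·18200 / (7.282423 × 10^8) = 48.0.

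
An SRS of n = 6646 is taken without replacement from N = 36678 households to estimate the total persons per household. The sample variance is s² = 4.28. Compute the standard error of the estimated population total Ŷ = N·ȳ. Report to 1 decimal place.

842.2

Var(Ŷ) = N²·Var(ȳ) = N²·(1 − n/N)·s²/n.
f = 6646/36678 = 0.18119854; Var(ȳ) = 0.81880146·4.28/6646 = 5.2730518 × 10^-4.
Var(Ŷ) = 36678² · (5.2730518 × 10^-4) = 709370.84.
SE(Ŷ) = √(709370.84) = 842.2.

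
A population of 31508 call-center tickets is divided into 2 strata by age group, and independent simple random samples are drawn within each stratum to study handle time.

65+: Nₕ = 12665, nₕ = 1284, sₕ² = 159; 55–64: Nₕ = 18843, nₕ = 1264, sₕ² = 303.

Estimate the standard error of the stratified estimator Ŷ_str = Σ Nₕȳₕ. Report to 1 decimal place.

Var(Ŷ_str) = Σₕ Nₕ²(1 − fₕ)sₕ²/nₕ.
65+: 12665²·(1 − 1284/12665)·159/1284 = 1.7849157 × 10^7.
55–64: 18843²·(1 − 1264/18843)·303/1264 = 7.9403522 × 10^7.
Sum = 9.7252679 × 10^7.
SE = √(9.7252679 × 10^7) = 9861.7.

9861.7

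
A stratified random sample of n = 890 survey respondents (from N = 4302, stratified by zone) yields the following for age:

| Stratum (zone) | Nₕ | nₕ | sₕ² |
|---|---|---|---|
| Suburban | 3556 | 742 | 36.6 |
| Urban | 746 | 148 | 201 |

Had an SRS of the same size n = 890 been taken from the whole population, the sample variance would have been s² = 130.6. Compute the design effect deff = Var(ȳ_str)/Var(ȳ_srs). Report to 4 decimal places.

Var(ȳ_str) = Σ Wₕ²(1−fₕ)sₕ²/nₕ with Wₕ = Nₕ/4302:
  Suburban: (3556/4302)²·(1−742/3556)·36.6/742 = 0.026669951
  Urban: (746/4302)²·(1−148/746)·201/148 = 0.032736598
  → Var(ȳ_str) = 0.059406549.
Var(ȳ_srs) = (1 − 890/4302)·130.6/890 = 0.1163836.
deff = 0.059406549 / 0.1163836 = 0.5104.

0.5104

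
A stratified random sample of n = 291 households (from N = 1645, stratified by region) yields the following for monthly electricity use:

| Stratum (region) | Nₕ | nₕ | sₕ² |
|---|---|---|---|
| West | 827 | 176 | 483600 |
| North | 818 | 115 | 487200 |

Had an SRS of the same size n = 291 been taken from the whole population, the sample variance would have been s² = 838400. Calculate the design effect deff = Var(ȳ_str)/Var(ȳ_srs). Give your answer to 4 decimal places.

Var(ȳ_str) = Σ Wₕ²(1−fₕ)sₕ²/nₕ with Wₕ = Nₕ/1645:
  West: (827/1645)²·(1−176/827)·483600/176 = 546.67387
  North: (818/1645)²·(1−115/818)·487200/115 = 900.29795
  → Var(ȳ_str) = 1446.9718.
Var(ȳ_srs) = (1 − 291/1645)·838400/291 = 2371.434.
deff = 1446.9718 / 2371.434 = 0.6102.

0.6102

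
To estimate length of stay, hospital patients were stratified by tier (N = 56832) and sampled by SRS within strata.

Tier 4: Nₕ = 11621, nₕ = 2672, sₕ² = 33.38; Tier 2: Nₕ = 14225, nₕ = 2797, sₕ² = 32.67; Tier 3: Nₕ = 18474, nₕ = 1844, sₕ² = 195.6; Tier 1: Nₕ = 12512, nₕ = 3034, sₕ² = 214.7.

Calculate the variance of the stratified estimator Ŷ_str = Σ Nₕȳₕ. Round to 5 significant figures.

4.4178 × 10^7

Var(Ŷ_str) = Σₕ Nₕ²(1 − fₕ)sₕ²/nₕ.
Tier 4: 11621²·(1 − 2672/11621)·33.38/2672 = 1.2991757 × 10^6.
Tier 2: 14225²·(1 − 2797/14225)·32.67/2797 = 1.8987998 × 10^6.
Tier 3: 18474²·(1 − 1844/18474)·195.6/1844 = 3.2588256 × 10^7.
Tier 1: 12512²·(1 − 3034/12512)·214.7/3034 = 8.3918924 × 10^6.
Sum = 4.4178124 × 10^7.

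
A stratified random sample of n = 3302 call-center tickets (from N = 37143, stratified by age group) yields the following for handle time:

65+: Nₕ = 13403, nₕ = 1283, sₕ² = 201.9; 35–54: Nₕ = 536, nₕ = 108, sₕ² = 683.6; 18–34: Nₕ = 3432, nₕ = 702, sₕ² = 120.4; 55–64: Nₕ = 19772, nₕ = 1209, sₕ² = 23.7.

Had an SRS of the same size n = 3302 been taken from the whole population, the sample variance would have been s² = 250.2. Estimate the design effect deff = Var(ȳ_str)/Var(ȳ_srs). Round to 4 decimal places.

Var(ȳ_str) = Σ Wₕ²(1−fₕ)sₕ²/nₕ with Wₕ = Nₕ/37143:
  65+: (13403/37143)²·(1−1283/13403)·201.9/1283 = 0.018529357
  35–54: (536/37143)²·(1−108/536)·683.6/108 = 0.0010525262
  18–34: (3432/37143)²·(1−702/3432)·120.4/702 = 0.0011647839
  55–64: (19772/37143)²·(1−1209/19772)·23.7/1209 = 0.0052151506
  → Var(ȳ_str) = 0.025961818.
Var(ȳ_srs) = (1 − 3302/37143)·250.2/3302 = 0.069036131.
deff = 0.025961818 / 0.069036131 = 0.3761.

0.3761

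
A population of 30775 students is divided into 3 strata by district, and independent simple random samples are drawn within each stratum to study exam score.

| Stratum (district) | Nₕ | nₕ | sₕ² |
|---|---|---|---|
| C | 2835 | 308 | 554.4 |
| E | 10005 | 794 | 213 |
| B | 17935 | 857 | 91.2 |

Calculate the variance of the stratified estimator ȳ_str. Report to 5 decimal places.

0.07413

Var(ȳ_str) = Σₕ Wₕ²(1 − fₕ)sₕ²/nₕ with Wₕ = Nₕ/N, N = 30775.
C: Wₕ = 0.09212023; term = 0.09212023²·(1 − 0.10864198)·554.4/308 = 0.013615534.
E: Wₕ = 0.32510154; term = 0.32510154²·(1 − 0.07936032)·213/794 = 0.026102785.
B: Wₕ = 0.58277823; term = 0.58277823²·(1 − 0.04778366)·91.2/857 = 0.034415674.
Sum = 0.074133993.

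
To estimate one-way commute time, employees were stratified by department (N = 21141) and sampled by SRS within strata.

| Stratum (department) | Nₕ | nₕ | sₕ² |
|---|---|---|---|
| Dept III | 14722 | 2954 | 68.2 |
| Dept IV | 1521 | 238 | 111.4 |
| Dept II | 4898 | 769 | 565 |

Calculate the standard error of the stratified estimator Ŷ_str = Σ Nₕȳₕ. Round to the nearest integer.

4447

Var(Ŷ_str) = Σₕ Nₕ²(1 − fₕ)sₕ²/nₕ.
Dept III: 14722²·(1 − 2954/14722)·68.2/2954 = 3.9998468 × 10^6.
Dept IV: 1521²·(1 − 238/1521)·111.4/238 = 913406.51.
Dept II: 4898²·(1 − 769/4898)·565/769 = 1.485887 × 10^7.
Sum = 1.9772123 × 10^7.
SE = √(1.9772123 × 10^7) = 4447.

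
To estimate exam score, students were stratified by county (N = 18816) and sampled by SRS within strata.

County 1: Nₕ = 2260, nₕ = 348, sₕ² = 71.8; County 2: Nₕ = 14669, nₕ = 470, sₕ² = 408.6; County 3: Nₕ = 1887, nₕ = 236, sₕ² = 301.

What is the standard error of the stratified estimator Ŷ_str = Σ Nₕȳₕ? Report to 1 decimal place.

13636.0

Var(Ŷ_str) = Σₕ Nₕ²(1 − fₕ)sₕ²/nₕ.
County 1: 2260²·(1 − 348/2260)·71.8/348 = 891541.43.
County 2: 14669²·(1 − 470/14669)·408.6/470 = 1.8107512 × 10^8.
County 3: 1887²·(1 − 236/1887)·301/236 = 3.9735023 × 10^6.
Sum = 1.8594016 × 10^8.
SE = √(1.8594016 × 10^8) = 13636.0.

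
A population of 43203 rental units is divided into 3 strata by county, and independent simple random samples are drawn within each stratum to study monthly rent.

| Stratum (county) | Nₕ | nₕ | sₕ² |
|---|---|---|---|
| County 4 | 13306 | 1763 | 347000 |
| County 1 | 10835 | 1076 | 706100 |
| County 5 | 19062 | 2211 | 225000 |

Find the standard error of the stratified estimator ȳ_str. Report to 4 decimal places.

Var(ȳ_str) = Σₕ Wₕ²(1 − fₕ)sₕ²/nₕ with Wₕ = Nₕ/N, N = 43203.
County 4: Wₕ = 0.30798787; term = 0.30798787²·(1 − 0.13249662)·347000/1763 = 16.196291.
County 1: Wₕ = 0.25079277; term = 0.25079277²·(1 − 0.09930780)·706100/1076 = 37.175803.
County 5: Wₕ = 0.44121936; term = 0.44121936²·(1 − 0.11598993)·225000/2211 = 17.512982.
Sum = 70.885076.
SE = √(70.885076) = 8.4193.

8.4193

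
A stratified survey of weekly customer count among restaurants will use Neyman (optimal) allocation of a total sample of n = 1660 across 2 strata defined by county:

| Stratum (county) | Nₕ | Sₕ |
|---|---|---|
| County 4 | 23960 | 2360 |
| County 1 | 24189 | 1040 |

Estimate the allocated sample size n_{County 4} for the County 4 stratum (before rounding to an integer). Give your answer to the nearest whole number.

1149

Neyman allocation: nₕ = n·NₕSₕ / Σⱼ NⱼSⱼ.
Σ NⱼSⱼ = 23960·2360 + 24189·1040 = 8.170216 × 10^7.
n_{County 4} = 1660·23960·2360 / (8.170216 × 10^7) = 1149.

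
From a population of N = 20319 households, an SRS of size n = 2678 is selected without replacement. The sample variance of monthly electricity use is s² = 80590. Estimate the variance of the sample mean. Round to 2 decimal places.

Under SRS without replacement, Var(ȳ) = (1 − f)·s²/n with f = n/N = 2678/20319 = 0.13179782.
Var(ȳ) = (1 − 0.13179782)·80590/2678 = 0.86820218·30.093353 = 26.127115.

26.13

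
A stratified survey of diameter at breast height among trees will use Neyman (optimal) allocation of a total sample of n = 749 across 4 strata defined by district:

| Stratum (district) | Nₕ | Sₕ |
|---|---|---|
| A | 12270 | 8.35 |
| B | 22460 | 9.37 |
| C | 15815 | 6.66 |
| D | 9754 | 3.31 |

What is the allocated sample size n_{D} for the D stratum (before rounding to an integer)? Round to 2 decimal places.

Neyman allocation: nₕ = n·NₕSₕ / Σⱼ NⱼSⱼ.
Σ NⱼSⱼ = 12270·8.35 + 22460·9.37 + 15815·6.66 + 9754·3.31 = 450518.34.
n_{D} = 749·9754·3.31 / 450518.34 = 53.68.

53.68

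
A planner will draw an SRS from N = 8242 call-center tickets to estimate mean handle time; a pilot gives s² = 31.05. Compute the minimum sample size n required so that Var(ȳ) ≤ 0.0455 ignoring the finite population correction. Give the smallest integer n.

Without fpc, n₀ = s²/D = 31.05/0.0455 = 682.4176.
Rounding up, n = 683.

683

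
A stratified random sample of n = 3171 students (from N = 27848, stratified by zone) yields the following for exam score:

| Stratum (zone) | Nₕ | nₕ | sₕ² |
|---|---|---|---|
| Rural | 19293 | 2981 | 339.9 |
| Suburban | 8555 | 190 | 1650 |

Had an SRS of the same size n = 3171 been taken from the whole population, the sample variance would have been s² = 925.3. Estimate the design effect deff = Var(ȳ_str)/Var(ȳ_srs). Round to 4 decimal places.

Var(ȳ_str) = Σ Wₕ²(1−fₕ)sₕ²/nₕ with Wₕ = Nₕ/27848:
  Rural: (19293/27848)²·(1−2981/19293)·339.9/2981 = 0.046270921
  Suburban: (8555/27848)²·(1−190/8555)·1650/190 = 0.80136115
  → Var(ȳ_str) = 0.84763207.
Var(ȳ_srs) = (1 − 3171/27848)·925.3/3171 = 0.25857389.
deff = 0.84763207 / 0.25857389 = 3.2781.

3.2781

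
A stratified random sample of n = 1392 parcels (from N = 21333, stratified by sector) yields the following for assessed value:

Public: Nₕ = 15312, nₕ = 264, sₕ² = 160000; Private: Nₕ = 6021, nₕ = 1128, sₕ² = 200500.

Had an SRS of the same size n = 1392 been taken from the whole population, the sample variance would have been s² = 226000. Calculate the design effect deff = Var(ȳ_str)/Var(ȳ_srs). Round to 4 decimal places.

2.0977

Var(ȳ_str) = Σ Wₕ²(1−fₕ)sₕ²/nₕ with Wₕ = Nₕ/21333:
  Public: (15312/21333)²·(1−264/15312)·160000/264 = 306.84771
  Private: (6021/21333)²·(1−1128/6021)·200500/1128 = 11.506553
  → Var(ȳ_str) = 318.35426.
Var(ȳ_srs) = (1 − 1392/21333)·226000/1392 = 151.76241.
deff = 318.35426 / 151.76241 = 2.0977.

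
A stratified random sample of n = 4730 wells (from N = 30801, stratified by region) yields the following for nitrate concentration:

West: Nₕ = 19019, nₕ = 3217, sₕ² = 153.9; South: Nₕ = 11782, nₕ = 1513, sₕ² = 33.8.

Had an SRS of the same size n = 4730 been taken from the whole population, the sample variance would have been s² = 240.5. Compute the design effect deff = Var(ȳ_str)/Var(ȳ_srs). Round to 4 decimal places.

0.4183

Var(ȳ_str) = Σ Wₕ²(1−fₕ)sₕ²/nₕ with Wₕ = Nₕ/30801:
  West: (19019/30801)²·(1−3217/19019)·153.9/3217 = 0.01515506
  South: (11782/30801)²·(1−1513/11782)·33.8/1513 = 0.0028490188
  → Var(ȳ_str) = 0.018004079.
Var(ȳ_srs) = (1 − 4730/30801)·240.5/4730 = 0.043037478.
deff = 0.018004079 / 0.043037478 = 0.4183.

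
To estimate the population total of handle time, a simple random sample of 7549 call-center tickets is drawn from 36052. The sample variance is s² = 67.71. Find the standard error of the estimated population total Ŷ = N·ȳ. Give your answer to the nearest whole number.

Var(Ŷ) = N²·Var(ȳ) = N²·(1 − n/N)·s²/n.
f = 7549/36052 = 0.20939199; Var(ȳ) = 0.79060801·67.71/7549 = 0.0070912794.
Var(Ŷ) = 36052² · 0.0070912794 = 9.216867 × 10^6.
SE(Ŷ) = √(9.216867 × 10^6) = 3036.

3036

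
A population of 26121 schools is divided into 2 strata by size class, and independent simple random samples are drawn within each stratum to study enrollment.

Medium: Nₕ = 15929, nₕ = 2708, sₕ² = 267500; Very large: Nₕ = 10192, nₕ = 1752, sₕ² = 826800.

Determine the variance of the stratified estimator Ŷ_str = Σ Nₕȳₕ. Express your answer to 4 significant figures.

6.140 × 10^10

Var(Ŷ_str) = Σₕ Nₕ²(1 − fₕ)sₕ²/nₕ.
Medium: 15929²·(1 − 2708/15929)·267500/2708 = 2.0803095 × 10^10.
Very large: 10192²·(1 − 1752/10192)·826800/1752 = 4.0594596 × 10^10.
Sum = 6.1397691 × 10^10.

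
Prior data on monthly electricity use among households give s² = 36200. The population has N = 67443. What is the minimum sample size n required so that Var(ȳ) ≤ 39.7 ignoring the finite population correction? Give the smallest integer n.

912

Without fpc, n₀ = s²/D = 36200/39.7 = 911.8388.
Rounding up, n = 912.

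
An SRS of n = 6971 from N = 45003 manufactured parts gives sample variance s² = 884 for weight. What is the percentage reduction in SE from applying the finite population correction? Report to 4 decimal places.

f = n/N = 6971/45003 = 0.15490078.
SE_no-fpc = √(s²/n) = 0.35610543; SE_fpc = √((1−f)s²/n) = 0.32736515.
Ratio = √(1−f) = 0.91929278. Reduction = 100·(1 − 0.91929278) = 8.0707%.

8.0707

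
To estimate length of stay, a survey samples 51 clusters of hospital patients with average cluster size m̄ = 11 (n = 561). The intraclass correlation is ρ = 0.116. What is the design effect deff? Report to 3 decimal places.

deff = 1 + (11 − 1)·0.116 = 1 + 1.16 = 2.16.

2.160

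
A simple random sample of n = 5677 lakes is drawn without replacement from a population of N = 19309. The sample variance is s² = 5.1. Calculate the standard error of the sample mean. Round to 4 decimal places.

0.0252

Under SRS without replacement, Var(ȳ) = (1 − f)·s²/n with f = n/N = 5677/19309 = 0.29400798.
Var(ȳ) = (1 − 0.29400798)·5.1/5677 = 0.70599202·8.9836181 × 10^-4 = 6.3423627 × 10^-4.
SE(ȳ) = √(6.3423627 × 10^-4) = 0.0252.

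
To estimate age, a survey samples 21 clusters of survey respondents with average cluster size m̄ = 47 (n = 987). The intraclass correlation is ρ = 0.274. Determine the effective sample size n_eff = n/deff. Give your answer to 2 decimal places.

72.55

deff = 1 + (47 − 1)·0.274 = 1 + 12.604 = 13.604.
n_eff = 987 / 13.604 = 72.55.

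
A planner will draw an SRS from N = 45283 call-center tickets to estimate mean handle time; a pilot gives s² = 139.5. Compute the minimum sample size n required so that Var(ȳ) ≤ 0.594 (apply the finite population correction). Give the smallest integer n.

Without fpc, n₀ = s²/D = 139.5/0.594 = 234.8485.
With fpc, (1 − n/N)·s²/n ≤ D requires n ≥ n₀/(1 + n₀/N) = 234.8485/(1 + 234.8485/45283) = 233.6368.
Rounding up, n = 234.

234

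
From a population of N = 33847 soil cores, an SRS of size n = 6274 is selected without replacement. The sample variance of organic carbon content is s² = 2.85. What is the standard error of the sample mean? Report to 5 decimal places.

Under SRS without replacement, Var(ȳ) = (1 − f)·s²/n with f = n/N = 6274/33847 = 0.18536355.
Var(ȳ) = (1 − 0.18536355)·2.85/6274 = 0.81463645·4.5425566 × 10^-4 = 3.7005322 × 10^-4.
SE(ȳ) = √(3.7005322 × 10^-4) = 0.01924.

0.01924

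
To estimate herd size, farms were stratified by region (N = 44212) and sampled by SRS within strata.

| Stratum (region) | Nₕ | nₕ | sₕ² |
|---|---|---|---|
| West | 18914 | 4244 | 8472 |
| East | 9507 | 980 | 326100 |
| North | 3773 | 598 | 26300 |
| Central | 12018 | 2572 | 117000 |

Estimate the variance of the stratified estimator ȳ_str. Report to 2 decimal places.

16.99

Var(ȳ_str) = Σₕ Wₕ²(1 − fₕ)sₕ²/nₕ with Wₕ = Nₕ/N, N = 44212.
West: Wₕ = 0.42780241; term = 0.42780241²·(1 − 0.22438405)·8472/4244 = 0.2833634.
East: Wₕ = 0.21503212; term = 0.21503212²·(1 − 0.10308194)·326100/980 = 13.800161.
North: Wₕ = 0.08533882; term = 0.08533882²·(1 − 0.15849457)·26300/598 = 0.26952855.
Central: Wₕ = 0.27182665; term = 0.27182665²·(1 − 0.21401231)·117000/2572 = 2.6418899.
Sum = 16.994943.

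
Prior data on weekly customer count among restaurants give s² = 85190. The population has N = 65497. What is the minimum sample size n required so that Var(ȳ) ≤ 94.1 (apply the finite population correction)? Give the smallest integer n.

Without fpc, n₀ = s²/D = 85190/94.1 = 905.3135.
With fpc, (1 − n/N)·s²/n ≤ D requires n ≥ n₀/(1 + n₀/N) = 905.3135/(1 + 905.3135/65497) = 892.9707.
Rounding up, n = 893.

893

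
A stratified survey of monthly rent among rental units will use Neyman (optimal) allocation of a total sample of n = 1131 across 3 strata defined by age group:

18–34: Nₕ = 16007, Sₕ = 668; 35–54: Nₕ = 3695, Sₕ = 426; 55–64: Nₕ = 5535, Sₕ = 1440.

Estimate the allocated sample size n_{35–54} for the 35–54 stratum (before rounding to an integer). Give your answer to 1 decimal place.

88.0

Neyman allocation: nₕ = n·NₕSₕ / Σⱼ NⱼSⱼ.
Σ NⱼSⱼ = 16007·668 + 3695·426 + 5535·1440 = 2.0237146 × 10^7.
n_{35–54} = 1131·3695·426 / (2.0237146 × 10^7) = 88.0.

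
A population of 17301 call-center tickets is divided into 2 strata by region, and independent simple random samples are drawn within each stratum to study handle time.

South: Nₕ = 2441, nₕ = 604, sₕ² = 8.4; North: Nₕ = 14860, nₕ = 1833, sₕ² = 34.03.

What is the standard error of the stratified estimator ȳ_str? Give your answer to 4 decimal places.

0.1105

Var(ȳ_str) = Σₕ Wₕ²(1 − fₕ)sₕ²/nₕ with Wₕ = Nₕ/N, N = 17301.
South: Wₕ = 0.14109011; term = 0.14109011²·(1 − 0.24743957)·8.4/604 = 2.0834202 × 10^-4.
North: Wₕ = 0.85890989; term = 0.85890989²·(1 − 0.12335128)·34.03/1833 = 0.012006607.
Sum = 0.012214949.
SE = √(0.012214949) = 0.1105.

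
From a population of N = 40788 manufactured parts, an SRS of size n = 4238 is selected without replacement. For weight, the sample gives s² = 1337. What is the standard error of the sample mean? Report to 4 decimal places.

Under SRS without replacement, Var(ȳ) = (1 − f)·s²/n with f = n/N = 4238/40788 = 0.10390311.
Var(ȳ) = (1 − 0.10390311)·1337/4238 = 0.89609689·0.315479 = 0.28269975.
SE(ȳ) = √(0.28269975) = 0.5317.

0.5317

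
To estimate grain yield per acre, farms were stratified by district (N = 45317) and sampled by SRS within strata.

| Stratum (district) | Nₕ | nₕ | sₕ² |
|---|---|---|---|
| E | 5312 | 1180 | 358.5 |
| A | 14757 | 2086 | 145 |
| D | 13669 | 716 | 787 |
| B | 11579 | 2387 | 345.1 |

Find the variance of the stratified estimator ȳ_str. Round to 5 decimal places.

Var(ȳ_str) = Σₕ Wₕ²(1 − fₕ)sₕ²/nₕ with Wₕ = Nₕ/N, N = 45317.
E: Wₕ = 0.11721870; term = 0.11721870²·(1 − 0.22213855)·358.5/1180 = 0.0032471566.
A: Wₕ = 0.32563938; term = 0.32563938²·(1 − 0.14135664)·145/2086 = 0.0063290768.
D: Wₕ = 0.30163073; term = 0.30163073²·(1 − 0.05238130)·787/716 = 0.094764683.
B: Wₕ = 0.25551118; term = 0.25551118²·(1 − 0.20614906)·345.1/2387 = 0.0074929236.
Sum = 0.11183384.

0.11183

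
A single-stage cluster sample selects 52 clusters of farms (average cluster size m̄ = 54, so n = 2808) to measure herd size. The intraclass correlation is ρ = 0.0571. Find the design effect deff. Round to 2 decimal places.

4.03

deff = 1 + (54 − 1)·0.0571 = 1 + 3.0263 = 4.0263.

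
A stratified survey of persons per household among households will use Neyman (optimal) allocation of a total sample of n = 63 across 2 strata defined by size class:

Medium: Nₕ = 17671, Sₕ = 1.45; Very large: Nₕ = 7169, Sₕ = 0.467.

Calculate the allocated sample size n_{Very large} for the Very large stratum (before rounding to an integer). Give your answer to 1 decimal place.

Neyman allocation: nₕ = n·NₕSₕ / Σⱼ NⱼSⱼ.
Σ NⱼSⱼ = 17671·1.45 + 7169·0.467 = 28970.873.
n_{Very large} = 63·7169·0.467 / 28970.873 = 7.3.

7.3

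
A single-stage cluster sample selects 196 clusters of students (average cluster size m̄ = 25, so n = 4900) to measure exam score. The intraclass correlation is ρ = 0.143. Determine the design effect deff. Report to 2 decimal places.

4.43

deff = 1 + (25 − 1)·0.143 = 1 + 3.432 = 4.432.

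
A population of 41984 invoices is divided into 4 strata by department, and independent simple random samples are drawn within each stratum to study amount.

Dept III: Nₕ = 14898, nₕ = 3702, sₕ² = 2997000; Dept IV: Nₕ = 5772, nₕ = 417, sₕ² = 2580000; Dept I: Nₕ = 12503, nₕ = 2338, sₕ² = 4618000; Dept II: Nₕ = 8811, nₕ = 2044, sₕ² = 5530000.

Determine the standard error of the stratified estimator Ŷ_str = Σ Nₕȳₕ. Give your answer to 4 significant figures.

Var(Ŷ_str) = Σₕ Nₕ²(1 − fₕ)sₕ²/nₕ.
Dept III: 14898²·(1 − 3702/14898)·2997000/3702 = 1.350334 × 10^11.
Dept IV: 5772²·(1 − 417/5772)·2580000/417 = 1.9123591 × 10^11.
Dept I: 12503²·(1 − 2338/12503)·4618000/2338 = 2.5103313 × 10^11.
Dept II: 8811²·(1 − 2044/8811)·5530000/2044 = 1.6131161 × 10^11.
Sum = 7.3861405 × 10^11.
SE = √(7.3861405 × 10^11) = 859400.

859400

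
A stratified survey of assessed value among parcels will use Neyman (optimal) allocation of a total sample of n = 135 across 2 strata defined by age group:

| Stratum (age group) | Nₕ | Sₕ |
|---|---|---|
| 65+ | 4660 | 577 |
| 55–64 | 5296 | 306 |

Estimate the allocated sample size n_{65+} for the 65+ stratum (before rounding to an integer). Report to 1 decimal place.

Neyman allocation: nₕ = n·NₕSₕ / Σⱼ NⱼSⱼ.
Σ NⱼSⱼ = 4660·577 + 5296·306 = 4.309396 × 10^6.
n_{65+} = 135·4660·577 / (4.309396 × 10^6) = 84.2.

84.2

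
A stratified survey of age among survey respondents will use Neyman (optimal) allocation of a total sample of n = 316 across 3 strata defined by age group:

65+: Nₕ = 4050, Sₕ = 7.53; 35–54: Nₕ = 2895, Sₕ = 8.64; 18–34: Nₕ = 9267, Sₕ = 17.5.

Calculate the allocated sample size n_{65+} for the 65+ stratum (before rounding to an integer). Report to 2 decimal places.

Neyman allocation: nₕ = n·NₕSₕ / Σⱼ NⱼSⱼ.
Σ NⱼSⱼ = 4050·7.53 + 2895·8.64 + 9267·17.5 = 217681.8.
n_{65+} = 316·4050·7.53 / 217681.8 = 44.27.

44.27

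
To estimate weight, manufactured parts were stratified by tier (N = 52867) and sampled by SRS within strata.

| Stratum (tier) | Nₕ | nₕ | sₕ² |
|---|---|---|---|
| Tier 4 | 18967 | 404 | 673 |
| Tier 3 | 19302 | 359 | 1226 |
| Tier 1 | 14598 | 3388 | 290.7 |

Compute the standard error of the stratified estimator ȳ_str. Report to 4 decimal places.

0.8134

Var(ȳ_str) = Σₕ Wₕ²(1 − fₕ)sₕ²/nₕ with Wₕ = Nₕ/N, N = 52867.
Tier 4: Wₕ = 0.35876823; term = 0.35876823²·(1 − 0.02130015)·673/404 = 0.20985106.
Tier 3: Wₕ = 0.36510489; term = 0.36510489²·(1 − 0.01859911)·1226/359 = 0.44676358.
Tier 1: Wₕ = 0.27612688; term = 0.27612688²·(1 − 0.23208659)·290.7/3388 = 0.0050237876.
Sum = 0.66163843.
SE = √(0.66163843) = 0.8134.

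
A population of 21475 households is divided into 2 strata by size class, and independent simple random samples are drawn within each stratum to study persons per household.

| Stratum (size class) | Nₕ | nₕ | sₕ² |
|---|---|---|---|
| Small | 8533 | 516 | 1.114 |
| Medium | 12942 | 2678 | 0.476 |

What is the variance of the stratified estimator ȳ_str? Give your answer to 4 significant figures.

Var(ȳ_str) = Σₕ Wₕ²(1 − fₕ)sₕ²/nₕ with Wₕ = Nₕ/N, N = 21475.
Small: Wₕ = 0.39734575; term = 0.39734575²·(1 − 0.06047111)·1.114/516 = 3.2024531 × 10^-4.
Medium: Wₕ = 0.60265425; term = 0.60265425²·(1 − 0.20692320)·0.476/2678 = 5.119742 × 10^-5.
Sum = 3.7144273 × 10^-4.

3.714 × 10^-4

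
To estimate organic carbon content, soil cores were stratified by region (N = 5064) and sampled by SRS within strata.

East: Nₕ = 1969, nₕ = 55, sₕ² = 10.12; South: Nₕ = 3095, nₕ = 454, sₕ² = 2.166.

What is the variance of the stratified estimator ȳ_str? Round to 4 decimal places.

Var(ȳ_str) = Σₕ Wₕ²(1 − fₕ)sₕ²/nₕ with Wₕ = Nₕ/N, N = 5064.
East: Wₕ = 0.38882306; term = 0.38882306²·(1 − 0.02793296)·10.12/55 = 0.027040709.
South: Wₕ = 0.61117694; term = 0.61117694²·(1 − 0.14668821)·2.166/454 = 0.0015207025.
Sum = 0.028561412.

0.0286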